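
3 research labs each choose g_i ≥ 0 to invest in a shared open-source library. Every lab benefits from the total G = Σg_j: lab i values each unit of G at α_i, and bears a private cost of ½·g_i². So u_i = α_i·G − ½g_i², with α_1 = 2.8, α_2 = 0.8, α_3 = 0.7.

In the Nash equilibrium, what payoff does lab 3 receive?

2.765

Lab i's FOC: ∂u_i/∂g_i = α_i − g_i = 0, so g_i* = α_i.
NE contributions = (2.8, 0.8, 0.7); G = 4.3.
u_3 = α_3·G − ½·(g_3)² = 0.7·4.3 − ½·0.7² = 2.765.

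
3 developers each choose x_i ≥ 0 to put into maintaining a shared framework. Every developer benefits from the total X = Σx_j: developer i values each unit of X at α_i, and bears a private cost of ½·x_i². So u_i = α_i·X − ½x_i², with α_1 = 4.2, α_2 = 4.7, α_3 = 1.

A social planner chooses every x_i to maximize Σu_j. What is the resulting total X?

Planner FOC: ∂(Σu_j)/∂x_i = (Σα_j) − x_i = 0, so x_i^SO = Σα_j = 9.9 for every i; X^SO = 29.7.

29.7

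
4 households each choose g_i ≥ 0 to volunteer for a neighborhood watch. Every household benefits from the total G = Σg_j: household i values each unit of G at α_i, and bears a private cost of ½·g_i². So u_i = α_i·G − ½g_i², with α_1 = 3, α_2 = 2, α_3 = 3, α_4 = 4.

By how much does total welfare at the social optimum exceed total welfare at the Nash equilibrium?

163

Household i's FOC: ∂u_i/∂g_i = α_i − g_i = 0, so g_i* = α_i.
NE contributions = (3, 2, 3, 4); G = 12.
W^NE = (Σα)·G − ½Σα_i² = 12² − ½·38 = 125.
Planner sets g_i = Σα_j = 12 for every i, so G^SO = 4·12 = 48.
W^SO = (Σα)·G^SO − ½·4·(Σα)² = (4/2)·12² = 288.
Deadweight loss = W^SO − W^NE = 163.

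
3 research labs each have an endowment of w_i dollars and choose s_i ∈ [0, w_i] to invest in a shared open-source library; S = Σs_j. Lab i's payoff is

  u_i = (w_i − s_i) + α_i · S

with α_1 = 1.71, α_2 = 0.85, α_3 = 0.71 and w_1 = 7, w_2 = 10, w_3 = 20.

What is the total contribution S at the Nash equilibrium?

7

∂u_i/∂s_i = α_i − 1, so lab i contributes w_i if α_i > 1, else 0.
α_i > 1 for i ∈ {1}; NE contributions (7, 0, 0), S = 7.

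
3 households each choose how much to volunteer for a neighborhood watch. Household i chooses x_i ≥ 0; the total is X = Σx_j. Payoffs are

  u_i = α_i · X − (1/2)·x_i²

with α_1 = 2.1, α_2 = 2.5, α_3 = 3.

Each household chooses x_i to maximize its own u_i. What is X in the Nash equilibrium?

Household i's FOC: ∂u_i/∂x_i = α_i − x_i = 0, so x_i* = α_i.
NE contributions = (2.1, 2.5, 3); X = 7.6.

7.6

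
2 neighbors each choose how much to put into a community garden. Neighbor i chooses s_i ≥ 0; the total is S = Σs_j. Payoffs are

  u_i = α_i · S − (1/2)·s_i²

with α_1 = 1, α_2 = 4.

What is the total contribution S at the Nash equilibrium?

Neighbor i's FOC: ∂u_i/∂s_i = α_i − s_i = 0, so s_i* = α_i.
NE contributions = (1, 4); S = 5.

5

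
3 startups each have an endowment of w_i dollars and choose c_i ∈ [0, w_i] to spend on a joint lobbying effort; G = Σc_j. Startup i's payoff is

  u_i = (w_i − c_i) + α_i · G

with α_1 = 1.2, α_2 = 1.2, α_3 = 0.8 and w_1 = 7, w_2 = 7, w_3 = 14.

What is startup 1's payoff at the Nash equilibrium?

16.8

∂u_i/∂c_i = α_i − 1, so startup i contributes w_i if α_i > 1, else 0.
α_i > 1 for i ∈ {1, 2}; NE contributions (7, 7, 0), G = 14.
u_1 = (7 − 7) + 1.2·14 = 16.8.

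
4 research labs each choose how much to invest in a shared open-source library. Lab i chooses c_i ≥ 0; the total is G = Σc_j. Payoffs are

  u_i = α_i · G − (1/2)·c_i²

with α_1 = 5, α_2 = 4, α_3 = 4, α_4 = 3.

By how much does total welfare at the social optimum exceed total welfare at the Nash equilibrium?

289

Lab i's FOC: ∂u_i/∂c_i = α_i − c_i = 0, so c_i* = α_i.
NE contributions = (5, 4, 4, 3); G = 16.
W^NE = (Σα)·G − ½Σα_i² = 16² − ½·66 = 223.
Planner sets c_i = Σα_j = 16 for every i, so G^SO = 4·16 = 64.
W^SO = (Σα)·G^SO − ½·4·(Σα)² = (4/2)·16² = 512.
Deadweight loss = W^SO − W^NE = 289.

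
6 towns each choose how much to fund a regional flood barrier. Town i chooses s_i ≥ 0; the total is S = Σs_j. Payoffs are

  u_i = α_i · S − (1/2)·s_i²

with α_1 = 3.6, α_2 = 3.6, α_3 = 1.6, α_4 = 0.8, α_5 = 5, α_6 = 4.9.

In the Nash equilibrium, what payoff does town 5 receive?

Town i's FOC: ∂u_i/∂s_i = α_i − s_i = 0, so s_i* = α_i.
NE contributions = (3.6, 3.6, 1.6, 0.8, 5, 4.9); S = 19.5.
u_5 = α_5·S − ½·(s_5)² = 5·19.5 − ½·5² = 85.

85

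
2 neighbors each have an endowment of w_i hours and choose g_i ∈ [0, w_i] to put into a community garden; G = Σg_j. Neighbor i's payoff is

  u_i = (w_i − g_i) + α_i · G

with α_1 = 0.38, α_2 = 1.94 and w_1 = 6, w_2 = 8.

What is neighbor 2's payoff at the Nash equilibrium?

∂u_i/∂g_i = α_i − 1, so neighbor i contributes w_i if α_i > 1, else 0.
α_i > 1 for i ∈ {2}; NE contributions (0, 8), G = 8.
u_2 = (8 − 8) + 1.94·8 = 15.52.

15.52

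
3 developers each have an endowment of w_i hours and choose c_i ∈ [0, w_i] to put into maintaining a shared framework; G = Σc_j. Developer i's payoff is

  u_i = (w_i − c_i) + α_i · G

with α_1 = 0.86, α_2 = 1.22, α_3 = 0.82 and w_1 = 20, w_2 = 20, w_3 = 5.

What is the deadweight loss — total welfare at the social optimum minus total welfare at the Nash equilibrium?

∂u_i/∂c_i = α_i − 1, so developer i contributes w_i if α_i > 1, else 0.
α_i > 1 for i ∈ {2}; NE contributions (0, 20, 0), G = 20.
W^NE = Σw_i − G^NE + (Σα_i)·G^NE = 45 + 1.9·20 = 83.
Planner: ∂(Σu_j)/∂c_i = Σα_j − 1 = 1.9 > 0, so everyone contributes w_i; G^SO = 45, W^SO = 45 + 1.9·45 = 130.5.
Deadweight loss = 47.5.

47.5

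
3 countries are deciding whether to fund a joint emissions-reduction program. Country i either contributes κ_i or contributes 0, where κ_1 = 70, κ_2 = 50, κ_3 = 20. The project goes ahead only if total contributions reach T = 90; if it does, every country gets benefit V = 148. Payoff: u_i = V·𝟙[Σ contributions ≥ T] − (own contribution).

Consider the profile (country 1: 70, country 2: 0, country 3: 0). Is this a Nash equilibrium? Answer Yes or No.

No

Total = 70 < 90: not provided.
Country 1 (pledges 70, payoff -70): dropping to 0 → total 0, payoff 0. Profitable deviation.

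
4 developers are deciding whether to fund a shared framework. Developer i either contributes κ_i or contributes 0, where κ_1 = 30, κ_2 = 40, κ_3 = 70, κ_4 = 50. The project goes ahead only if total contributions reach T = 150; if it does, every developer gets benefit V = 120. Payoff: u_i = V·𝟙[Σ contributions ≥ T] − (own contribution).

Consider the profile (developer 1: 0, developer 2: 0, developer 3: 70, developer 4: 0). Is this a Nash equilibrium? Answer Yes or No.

Total = 70 < 150: not provided.
Developer 1 (pledges 0, payoff 0): pledging 30 → total 100, payoff -30. No gain.
Developer 2 (pledges 0, payoff 0): pledging 40 → total 110, payoff -40. No gain.
Developer 3 (pledges 70, payoff -70): dropping to 0 → total 0, payoff 0. Profitable deviation.

No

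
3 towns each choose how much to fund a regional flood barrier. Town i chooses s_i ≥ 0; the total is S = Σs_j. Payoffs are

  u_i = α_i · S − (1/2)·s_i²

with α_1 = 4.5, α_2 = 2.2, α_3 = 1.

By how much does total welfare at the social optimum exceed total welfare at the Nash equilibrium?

Town i's FOC: ∂u_i/∂s_i = α_i − s_i = 0, so s_i* = α_i.
NE contributions = (4.5, 2.2, 1); S = 7.7.
W^NE = (Σα)·S − ½Σα_i² = 7.7² − ½·26.09 = 46.245.
Planner sets s_i = Σα_j = 7.7 for every i, so S^SO = 3·7.7 = 23.1.
W^SO = (Σα)·S^SO − ½·3·(Σα)² = (3/2)·7.7² = 88.935.
Deadweight loss = W^SO − W^NE = 42.69.

42.69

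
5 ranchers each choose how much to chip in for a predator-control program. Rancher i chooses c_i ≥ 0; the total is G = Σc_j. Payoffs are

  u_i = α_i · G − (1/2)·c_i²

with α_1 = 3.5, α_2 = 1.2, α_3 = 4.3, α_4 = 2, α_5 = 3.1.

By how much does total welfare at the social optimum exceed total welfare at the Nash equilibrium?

Rancher i's FOC: ∂u_i/∂c_i = α_i − c_i = 0, so c_i* = α_i.
NE contributions = (3.5, 1.2, 4.3, 2, 3.1); G = 14.1.
W^NE = (Σα)·G − ½Σα_i² = 14.1² − ½·45.79 = 175.915.
Planner sets c_i = Σα_j = 14.1 for every i, so G^SO = 5·14.1 = 70.5.
W^SO = (Σα)·G^SO − ½·5·(Σα)² = (5/2)·14.1² = 497.025.
Deadweight loss = W^SO − W^NE = 321.11.

321.11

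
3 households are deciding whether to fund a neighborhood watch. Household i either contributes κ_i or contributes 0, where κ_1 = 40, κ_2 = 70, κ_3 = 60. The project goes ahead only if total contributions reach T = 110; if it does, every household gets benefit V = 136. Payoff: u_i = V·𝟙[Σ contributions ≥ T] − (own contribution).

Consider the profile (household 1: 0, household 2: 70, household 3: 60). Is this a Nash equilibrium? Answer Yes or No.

Yes

Total = 130 ≥ 110: provided.
Household 1 (pledges 0, payoff 136): pledging 40 → total 170, payoff 96. No gain.
Household 2 (pledges 70, payoff 66): dropping to 0 → total 60, payoff 0. No gain.
Household 3 (pledges 60, payoff 76): dropping to 0 → total 70, payoff 0. No gain.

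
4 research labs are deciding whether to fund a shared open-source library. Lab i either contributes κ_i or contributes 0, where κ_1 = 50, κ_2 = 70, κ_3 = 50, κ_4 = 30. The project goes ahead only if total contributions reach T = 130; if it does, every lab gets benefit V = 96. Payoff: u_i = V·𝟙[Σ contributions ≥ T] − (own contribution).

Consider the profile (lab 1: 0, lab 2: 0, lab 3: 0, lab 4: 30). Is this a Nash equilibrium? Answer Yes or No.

No

Total = 30 < 130: not provided.
Lab 1 (pledges 0, payoff 0): pledging 50 → total 80, payoff -50. No gain.
Lab 2 (pledges 0, payoff 0): pledging 70 → total 100, payoff -70. No gain.
Lab 3 (pledges 0, payoff 0): pledging 50 → total 80, payoff -50. No gain.
Lab 4 (pledges 30, payoff -30): dropping to 0 → total 0, payoff 0. Profitable deviation.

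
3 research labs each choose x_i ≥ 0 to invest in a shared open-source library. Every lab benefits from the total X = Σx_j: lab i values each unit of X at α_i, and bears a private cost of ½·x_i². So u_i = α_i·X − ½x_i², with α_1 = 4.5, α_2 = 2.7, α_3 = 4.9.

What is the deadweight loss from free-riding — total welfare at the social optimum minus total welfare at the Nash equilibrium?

Lab i's FOC: ∂u_i/∂x_i = α_i − x_i = 0, so x_i* = α_i.
NE contributions = (4.5, 2.7, 4.9); X = 12.1.
W^NE = (Σα)·X − ½Σα_i² = 12.1² − ½·51.55 = 120.635.
Planner sets x_i = Σα_j = 12.1 for every i, so X^SO = 3·12.1 = 36.3.
W^SO = (Σα)·X^SO − ½·3·(Σα)² = (3/2)·12.1² = 219.615.
Deadweight loss = W^SO − W^NE = 98.98.

98.98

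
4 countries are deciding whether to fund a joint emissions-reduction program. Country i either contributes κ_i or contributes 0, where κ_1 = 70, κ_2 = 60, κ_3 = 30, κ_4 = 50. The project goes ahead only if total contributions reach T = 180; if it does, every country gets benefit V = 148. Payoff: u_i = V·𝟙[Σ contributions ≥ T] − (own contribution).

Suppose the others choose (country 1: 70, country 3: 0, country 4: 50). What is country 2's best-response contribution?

60

Others' total = 120. Contributing 60 brings total to 180 ≥ 180: gain V − κ_2 = 88.
Best response: 60.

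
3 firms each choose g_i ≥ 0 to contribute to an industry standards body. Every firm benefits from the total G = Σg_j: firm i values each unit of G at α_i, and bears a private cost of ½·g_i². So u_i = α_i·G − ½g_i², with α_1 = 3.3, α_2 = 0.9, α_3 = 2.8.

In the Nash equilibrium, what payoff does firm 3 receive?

15.68

Firm i's FOC: ∂u_i/∂g_i = α_i − g_i = 0, so g_i* = α_i.
NE contributions = (3.3, 0.9, 2.8); G = 7.
u_3 = α_3·G − ½·(g_3)² = 2.8·7 − ½·2.8² = 15.68.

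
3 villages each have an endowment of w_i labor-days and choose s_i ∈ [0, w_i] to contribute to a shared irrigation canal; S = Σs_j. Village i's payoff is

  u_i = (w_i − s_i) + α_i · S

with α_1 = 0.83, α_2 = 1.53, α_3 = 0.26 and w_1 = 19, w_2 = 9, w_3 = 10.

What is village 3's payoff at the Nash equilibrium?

12.34

∂u_i/∂s_i = α_i − 1, so village i contributes w_i if α_i > 1, else 0.
α_i > 1 for i ∈ {2}; NE contributions (0, 9, 0), S = 9.
u_3 = (10 − 0) + 0.26·9 = 12.34.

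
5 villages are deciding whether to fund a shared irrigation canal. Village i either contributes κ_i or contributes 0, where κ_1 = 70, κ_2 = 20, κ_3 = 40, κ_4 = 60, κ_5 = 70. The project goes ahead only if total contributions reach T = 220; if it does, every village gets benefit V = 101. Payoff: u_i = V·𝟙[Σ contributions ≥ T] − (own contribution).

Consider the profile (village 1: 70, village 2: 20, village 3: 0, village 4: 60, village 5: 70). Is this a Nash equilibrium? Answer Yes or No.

Total = 220 ≥ 220: provided.
Village 1 (pledges 70, payoff 31): dropping to 0 → total 150, payoff 0. No gain.
Village 2 (pledges 20, payoff 81): dropping to 0 → total 200, payoff 0. No gain.
Village 3 (pledges 0, payoff 101): pledging 40 → total 260, payoff 61. No gain.
Village 4 (pledges 60, payoff 41): dropping to 0 → total 160, payoff 0. No gain.
Village 5 (pledges 70, payoff 31): dropping to 0 → total 150, payoff 0. No gain.

Yes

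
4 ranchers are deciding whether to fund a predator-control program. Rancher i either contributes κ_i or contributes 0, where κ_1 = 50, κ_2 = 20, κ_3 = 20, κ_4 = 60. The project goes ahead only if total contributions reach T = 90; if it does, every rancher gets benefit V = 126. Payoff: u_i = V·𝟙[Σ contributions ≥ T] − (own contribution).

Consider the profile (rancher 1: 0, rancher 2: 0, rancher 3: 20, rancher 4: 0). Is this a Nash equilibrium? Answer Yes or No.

No

Total = 20 < 90: not provided.
Rancher 1 (pledges 0, payoff 0): pledging 50 → total 70, payoff -50. No gain.
Rancher 2 (pledges 0, payoff 0): pledging 20 → total 40, payoff -20. No gain.
Rancher 3 (pledges 20, payoff -20): dropping to 0 → total 0, payoff 0. Profitable deviation.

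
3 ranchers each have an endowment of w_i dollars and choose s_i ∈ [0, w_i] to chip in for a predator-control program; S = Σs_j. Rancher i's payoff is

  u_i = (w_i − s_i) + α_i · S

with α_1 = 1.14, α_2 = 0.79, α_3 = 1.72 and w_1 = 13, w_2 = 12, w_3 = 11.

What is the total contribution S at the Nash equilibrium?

∂u_i/∂s_i = α_i − 1, so rancher i contributes w_i if α_i > 1, else 0.
α_i > 1 for i ∈ {1, 3}; NE contributions (13, 0, 11), S = 24.

24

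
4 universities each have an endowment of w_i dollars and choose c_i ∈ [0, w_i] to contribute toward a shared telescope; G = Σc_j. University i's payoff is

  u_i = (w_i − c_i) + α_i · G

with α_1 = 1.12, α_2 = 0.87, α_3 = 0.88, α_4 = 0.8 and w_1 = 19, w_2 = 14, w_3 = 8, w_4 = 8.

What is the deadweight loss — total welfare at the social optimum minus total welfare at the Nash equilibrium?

∂u_i/∂c_i = α_i − 1, so university i contributes w_i if α_i > 1, else 0.
α_i > 1 for i ∈ {1}; NE contributions (19, 0, 0, 0), G = 19.
W^NE = Σw_i − G^NE + (Σα_i)·G^NE = 49 + 2.67·19 = 99.73.
Planner: ∂(Σu_j)/∂c_i = Σα_j − 1 = 2.67 > 0, so everyone contributes w_i; G^SO = 49, W^SO = 49 + 2.67·49 = 179.83.
Deadweight loss = 80.1.

80.1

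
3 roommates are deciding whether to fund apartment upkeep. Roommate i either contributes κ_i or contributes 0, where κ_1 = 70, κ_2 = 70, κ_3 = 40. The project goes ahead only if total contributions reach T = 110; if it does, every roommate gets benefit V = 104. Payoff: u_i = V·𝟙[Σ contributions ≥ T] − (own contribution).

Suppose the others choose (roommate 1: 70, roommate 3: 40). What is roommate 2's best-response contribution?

Others' total = 110 ≥ 110; contributing adds cost 70 for no extra benefit.
Best response: 0.

0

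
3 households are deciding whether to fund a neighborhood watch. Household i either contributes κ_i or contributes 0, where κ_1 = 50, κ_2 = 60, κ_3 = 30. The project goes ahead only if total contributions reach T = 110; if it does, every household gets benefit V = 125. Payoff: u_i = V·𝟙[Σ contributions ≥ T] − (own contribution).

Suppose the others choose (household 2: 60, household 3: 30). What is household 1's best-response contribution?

Others' total = 90. Contributing 50 brings total to 140 ≥ 110: gain V − κ_1 = 75.
Best response: 50.

50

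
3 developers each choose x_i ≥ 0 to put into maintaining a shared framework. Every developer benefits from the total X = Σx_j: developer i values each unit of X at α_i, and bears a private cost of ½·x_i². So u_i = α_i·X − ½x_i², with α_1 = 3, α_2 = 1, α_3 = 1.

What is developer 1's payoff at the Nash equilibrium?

Developer i's FOC: ∂u_i/∂x_i = α_i − x_i = 0, so x_i* = α_i.
NE contributions = (3, 1, 1); X = 5.
u_1 = α_1·X − ½·(x_1)² = 3·5 − ½·3² = 10.5.

10.5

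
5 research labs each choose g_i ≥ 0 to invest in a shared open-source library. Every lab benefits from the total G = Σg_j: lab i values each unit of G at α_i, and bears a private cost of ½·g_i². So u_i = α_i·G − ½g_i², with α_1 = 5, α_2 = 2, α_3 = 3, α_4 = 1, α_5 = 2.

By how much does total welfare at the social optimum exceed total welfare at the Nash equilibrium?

Lab i's FOC: ∂u_i/∂g_i = α_i − g_i = 0, so g_i* = α_i.
NE contributions = (5, 2, 3, 1, 2); G = 13.
W^NE = (Σα)·G − ½Σα_i² = 13² − ½·43 = 147.5.
Planner sets g_i = Σα_j = 13 for every i, so G^SO = 5·13 = 65.
W^SO = (Σα)·G^SO − ½·5·(Σα)² = (5/2)·13² = 422.5.
Deadweight loss = W^SO − W^NE = 275.

275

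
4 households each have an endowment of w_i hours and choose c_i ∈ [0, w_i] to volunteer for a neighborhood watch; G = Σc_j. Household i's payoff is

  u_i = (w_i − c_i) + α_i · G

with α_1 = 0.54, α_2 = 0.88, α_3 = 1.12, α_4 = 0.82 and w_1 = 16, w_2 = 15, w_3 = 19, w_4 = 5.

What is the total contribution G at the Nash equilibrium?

∂u_i/∂c_i = α_i − 1, so household i contributes w_i if α_i > 1, else 0.
α_i > 1 for i ∈ {3}; NE contributions (0, 0, 19, 0), G = 19.

19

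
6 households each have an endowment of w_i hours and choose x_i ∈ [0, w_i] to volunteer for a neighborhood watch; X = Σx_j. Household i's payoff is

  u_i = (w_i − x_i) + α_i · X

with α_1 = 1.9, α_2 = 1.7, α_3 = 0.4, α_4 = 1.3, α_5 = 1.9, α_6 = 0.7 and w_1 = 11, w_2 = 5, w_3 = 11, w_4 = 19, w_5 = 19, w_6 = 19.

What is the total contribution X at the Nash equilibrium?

∂u_i/∂x_i = α_i − 1, so household i contributes w_i if α_i > 1, else 0.
α_i > 1 for i ∈ {1, 2, 4, 5}; NE contributions (11, 5, 0, 19, 19, 0), X = 54.

54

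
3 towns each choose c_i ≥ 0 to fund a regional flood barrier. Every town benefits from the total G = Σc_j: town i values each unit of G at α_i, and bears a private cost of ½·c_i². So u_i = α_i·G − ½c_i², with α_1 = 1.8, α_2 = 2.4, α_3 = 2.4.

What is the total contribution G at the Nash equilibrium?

Town i's FOC: ∂u_i/∂c_i = α_i − c_i = 0, so c_i* = α_i.
NE contributions = (1.8, 2.4, 2.4); G = 6.6.

6.6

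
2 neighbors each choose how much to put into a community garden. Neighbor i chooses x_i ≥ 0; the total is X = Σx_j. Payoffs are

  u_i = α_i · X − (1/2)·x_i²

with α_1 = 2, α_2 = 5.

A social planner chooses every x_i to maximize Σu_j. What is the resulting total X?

Planner FOC: ∂(Σu_j)/∂x_i = (Σα_j) − x_i = 0, so x_i^SO = Σα_j = 7 for every i; X^SO = 14.

14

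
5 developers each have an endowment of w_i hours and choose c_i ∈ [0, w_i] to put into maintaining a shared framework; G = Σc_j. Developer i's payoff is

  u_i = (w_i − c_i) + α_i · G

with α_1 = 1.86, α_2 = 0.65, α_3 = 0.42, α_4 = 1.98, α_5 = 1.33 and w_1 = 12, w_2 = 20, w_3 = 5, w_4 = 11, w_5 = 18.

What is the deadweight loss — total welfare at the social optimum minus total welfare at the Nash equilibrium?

131

∂u_i/∂c_i = α_i − 1, so developer i contributes w_i if α_i > 1, else 0.
α_i > 1 for i ∈ {1, 4, 5}; NE contributions (12, 0, 0, 11, 18), G = 41.
W^NE = Σw_i − G^NE + (Σα_i)·G^NE = 66 + 5.24·41 = 280.84.
Planner: ∂(Σu_j)/∂c_i = Σα_j − 1 = 5.24 > 0, so everyone contributes w_i; G^SO = 66, W^SO = 66 + 5.24·66 = 411.84.
Deadweight loss = 131.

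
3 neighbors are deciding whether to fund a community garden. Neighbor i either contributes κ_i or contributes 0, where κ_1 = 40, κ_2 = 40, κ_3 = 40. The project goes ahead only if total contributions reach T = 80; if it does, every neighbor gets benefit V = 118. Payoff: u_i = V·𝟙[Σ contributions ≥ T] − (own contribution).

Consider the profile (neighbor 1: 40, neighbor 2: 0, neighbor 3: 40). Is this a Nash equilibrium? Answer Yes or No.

Yes

Total = 80 ≥ 80: provided.
Neighbor 1 (pledges 40, payoff 78): dropping to 0 → total 40, payoff 0. No gain.
Neighbor 2 (pledges 0, payoff 118): pledging 40 → total 120, payoff 78. No gain.
Neighbor 3 (pledges 40, payoff 78): dropping to 0 → total 40, payoff 0. No gain.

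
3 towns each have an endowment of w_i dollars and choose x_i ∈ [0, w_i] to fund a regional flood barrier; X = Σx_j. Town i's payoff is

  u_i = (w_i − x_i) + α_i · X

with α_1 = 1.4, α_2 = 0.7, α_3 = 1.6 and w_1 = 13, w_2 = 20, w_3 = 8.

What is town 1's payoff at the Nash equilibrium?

29.4

∂u_i/∂x_i = α_i − 1, so town i contributes w_i if α_i > 1, else 0.
α_i > 1 for i ∈ {1, 3}; NE contributions (13, 0, 8), X = 21.
u_1 = (13 − 13) + 1.4·21 = 29.4.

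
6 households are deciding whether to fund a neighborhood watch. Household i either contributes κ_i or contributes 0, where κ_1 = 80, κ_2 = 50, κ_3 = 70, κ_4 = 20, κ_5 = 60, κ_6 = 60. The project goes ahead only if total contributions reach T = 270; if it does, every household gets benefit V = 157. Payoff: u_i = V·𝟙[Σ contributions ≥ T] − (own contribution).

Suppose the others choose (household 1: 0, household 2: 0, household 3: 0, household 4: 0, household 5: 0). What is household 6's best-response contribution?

0

Others' total = 0. Even contributing 60 gives 60 < 270: no benefit either way.
Best response: 0.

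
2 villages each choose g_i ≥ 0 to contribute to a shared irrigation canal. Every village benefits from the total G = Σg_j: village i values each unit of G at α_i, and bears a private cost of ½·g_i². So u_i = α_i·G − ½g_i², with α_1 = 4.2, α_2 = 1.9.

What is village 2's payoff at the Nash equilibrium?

9.785

Village i's FOC: ∂u_i/∂g_i = α_i − g_i = 0, so g_i* = α_i.
NE contributions = (4.2, 1.9); G = 6.1.
u_2 = α_2·G − ½·(g_2)² = 1.9·6.1 − ½·1.9² = 9.785.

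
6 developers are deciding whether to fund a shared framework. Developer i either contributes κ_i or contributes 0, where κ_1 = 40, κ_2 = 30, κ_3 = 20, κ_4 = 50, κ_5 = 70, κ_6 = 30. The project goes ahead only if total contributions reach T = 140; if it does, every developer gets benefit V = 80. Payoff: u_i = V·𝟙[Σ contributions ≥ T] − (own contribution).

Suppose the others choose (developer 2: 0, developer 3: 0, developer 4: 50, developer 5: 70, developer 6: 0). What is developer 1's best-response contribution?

40

Others' total = 120. Contributing 40 brings total to 160 ≥ 140: gain V − κ_1 = 40.
Best response: 40.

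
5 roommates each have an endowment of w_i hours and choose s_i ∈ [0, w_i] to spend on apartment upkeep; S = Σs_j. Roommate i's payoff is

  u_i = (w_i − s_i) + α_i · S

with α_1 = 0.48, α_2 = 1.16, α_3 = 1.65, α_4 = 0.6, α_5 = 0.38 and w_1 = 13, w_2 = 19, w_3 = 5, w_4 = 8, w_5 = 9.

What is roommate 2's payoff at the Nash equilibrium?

∂u_i/∂s_i = α_i − 1, so roommate i contributes w_i if α_i > 1, else 0.
α_i > 1 for i ∈ {2, 3}; NE contributions (0, 19, 5, 0, 0), S = 24.
u_2 = (19 − 19) + 1.16·24 = 27.84.

27.84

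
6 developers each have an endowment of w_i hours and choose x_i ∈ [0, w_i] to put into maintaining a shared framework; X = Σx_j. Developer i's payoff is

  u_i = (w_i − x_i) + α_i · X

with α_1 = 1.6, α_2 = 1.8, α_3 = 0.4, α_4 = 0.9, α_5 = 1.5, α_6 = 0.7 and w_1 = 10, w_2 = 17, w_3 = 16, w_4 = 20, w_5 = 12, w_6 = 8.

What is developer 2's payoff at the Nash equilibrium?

70.2

∂u_i/∂x_i = α_i − 1, so developer i contributes w_i if α_i > 1, else 0.
α_i > 1 for i ∈ {1, 2, 5}; NE contributions (10, 17, 0, 0, 12, 0), X = 39.
u_2 = (17 − 17) + 1.8·39 = 70.2.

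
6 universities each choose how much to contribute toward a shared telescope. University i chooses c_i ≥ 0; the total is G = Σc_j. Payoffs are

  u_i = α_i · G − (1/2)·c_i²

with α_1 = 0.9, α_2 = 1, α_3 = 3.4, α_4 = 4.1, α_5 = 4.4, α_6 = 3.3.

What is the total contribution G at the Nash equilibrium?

University i's FOC: ∂u_i/∂c_i = α_i − c_i = 0, so c_i* = α_i.
NE contributions = (0.9, 1, 3.4, 4.1, 4.4, 3.3); G = 17.1.

17.1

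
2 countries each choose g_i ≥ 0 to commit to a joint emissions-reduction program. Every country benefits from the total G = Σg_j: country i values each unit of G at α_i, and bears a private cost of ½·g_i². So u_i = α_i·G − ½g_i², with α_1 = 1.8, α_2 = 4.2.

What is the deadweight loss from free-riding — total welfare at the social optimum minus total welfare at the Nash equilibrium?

10.44

Country i's FOC: ∂u_i/∂g_i = α_i − g_i = 0, so g_i* = α_i.
NE contributions = (1.8, 4.2); G = 6.
W^NE = (Σα)·G − ½Σα_i² = 6² − ½·20.88 = 25.56.
Planner sets g_i = Σα_j = 6 for every i, so G^SO = 2·6 = 12.
W^SO = (Σα)·G^SO − ½·2·(Σα)² = (2/2)·6² = 36.
Deadweight loss = W^SO − W^NE = 10.44.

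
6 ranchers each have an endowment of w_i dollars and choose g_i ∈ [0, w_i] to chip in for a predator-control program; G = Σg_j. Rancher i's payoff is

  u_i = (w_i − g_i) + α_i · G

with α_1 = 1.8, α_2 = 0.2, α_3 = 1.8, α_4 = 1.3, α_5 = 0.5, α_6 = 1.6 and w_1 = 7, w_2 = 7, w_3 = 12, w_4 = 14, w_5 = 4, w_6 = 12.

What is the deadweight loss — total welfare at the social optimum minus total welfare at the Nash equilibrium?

∂u_i/∂g_i = α_i − 1, so rancher i contributes w_i if α_i > 1, else 0.
α_i > 1 for i ∈ {1, 3, 4, 6}; NE contributions (7, 0, 12, 14, 0, 12), G = 45.
W^NE = Σw_i − G^NE + (Σα_i)·G^NE = 56 + 6.2·45 = 335.
Planner: ∂(Σu_j)/∂g_i = Σα_j − 1 = 6.2 > 0, so everyone contributes w_i; G^SO = 56, W^SO = 56 + 6.2·56 = 403.2.
Deadweight loss = 68.2.

68.2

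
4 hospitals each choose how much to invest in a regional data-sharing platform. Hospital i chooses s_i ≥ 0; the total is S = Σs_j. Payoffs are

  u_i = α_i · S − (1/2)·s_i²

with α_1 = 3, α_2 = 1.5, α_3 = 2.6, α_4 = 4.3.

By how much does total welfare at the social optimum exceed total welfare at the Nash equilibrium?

148.21

Hospital i's FOC: ∂u_i/∂s_i = α_i − s_i = 0, so s_i* = α_i.
NE contributions = (3, 1.5, 2.6, 4.3); S = 11.4.
W^NE = (Σα)·S − ½Σα_i² = 11.4² − ½·36.5 = 111.71.
Planner sets s_i = Σα_j = 11.4 for every i, so S^SO = 4·11.4 = 45.6.
W^SO = (Σα)·S^SO − ½·4·(Σα)² = (4/2)·11.4² = 259.92.
Deadweight loss = W^SO − W^NE = 148.21.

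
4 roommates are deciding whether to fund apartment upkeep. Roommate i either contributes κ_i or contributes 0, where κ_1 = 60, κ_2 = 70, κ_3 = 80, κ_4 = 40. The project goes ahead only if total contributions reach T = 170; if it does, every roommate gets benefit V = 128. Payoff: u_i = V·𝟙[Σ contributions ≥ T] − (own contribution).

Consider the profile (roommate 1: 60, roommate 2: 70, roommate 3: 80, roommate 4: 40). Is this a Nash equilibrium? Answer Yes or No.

Total = 250 ≥ 170: provided.
Roommate 1 (pledges 60, payoff 68): dropping to 0 → total 190, payoff 128. Profitable deviation.

No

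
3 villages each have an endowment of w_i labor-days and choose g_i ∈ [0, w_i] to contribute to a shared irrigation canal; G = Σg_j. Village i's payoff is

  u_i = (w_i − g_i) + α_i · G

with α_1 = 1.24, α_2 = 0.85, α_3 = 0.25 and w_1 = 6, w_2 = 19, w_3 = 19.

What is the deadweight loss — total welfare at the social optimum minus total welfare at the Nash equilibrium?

∂u_i/∂g_i = α_i − 1, so village i contributes w_i if α_i > 1, else 0.
α_i > 1 for i ∈ {1}; NE contributions (6, 0, 0), G = 6.
W^NE = Σw_i − G^NE + (Σα_i)·G^NE = 44 + 1.34·6 = 52.04.
Planner: ∂(Σu_j)/∂g_i = Σα_j − 1 = 1.34 > 0, so everyone contributes w_i; G^SO = 44, W^SO = 44 + 1.34·44 = 102.96.
Deadweight loss = 50.92.

50.92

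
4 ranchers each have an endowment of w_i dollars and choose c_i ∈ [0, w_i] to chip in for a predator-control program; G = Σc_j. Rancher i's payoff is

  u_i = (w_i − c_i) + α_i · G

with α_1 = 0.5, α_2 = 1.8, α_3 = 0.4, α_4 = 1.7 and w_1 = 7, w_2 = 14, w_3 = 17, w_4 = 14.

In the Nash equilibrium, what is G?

28

∂u_i/∂c_i = α_i − 1, so rancher i contributes w_i if α_i > 1, else 0.
α_i > 1 for i ∈ {2, 4}; NE contributions (0, 14, 0, 14), G = 28.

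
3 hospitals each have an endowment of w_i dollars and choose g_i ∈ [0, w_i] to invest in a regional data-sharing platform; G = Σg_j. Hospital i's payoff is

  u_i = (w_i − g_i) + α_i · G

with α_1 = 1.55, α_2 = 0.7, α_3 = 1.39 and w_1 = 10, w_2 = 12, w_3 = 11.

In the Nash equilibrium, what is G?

∂u_i/∂g_i = α_i − 1, so hospital i contributes w_i if α_i > 1, else 0.
α_i > 1 for i ∈ {1, 3}; NE contributions (10, 0, 11), G = 21.

21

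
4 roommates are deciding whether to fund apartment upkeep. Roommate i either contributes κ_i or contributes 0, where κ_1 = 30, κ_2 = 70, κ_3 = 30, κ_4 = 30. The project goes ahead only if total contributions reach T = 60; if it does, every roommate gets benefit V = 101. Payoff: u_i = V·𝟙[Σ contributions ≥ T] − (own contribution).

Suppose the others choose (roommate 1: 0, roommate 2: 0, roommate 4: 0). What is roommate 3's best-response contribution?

Others' total = 0. Even contributing 30 gives 30 < 60: no benefit either way.
Best response: 0.

0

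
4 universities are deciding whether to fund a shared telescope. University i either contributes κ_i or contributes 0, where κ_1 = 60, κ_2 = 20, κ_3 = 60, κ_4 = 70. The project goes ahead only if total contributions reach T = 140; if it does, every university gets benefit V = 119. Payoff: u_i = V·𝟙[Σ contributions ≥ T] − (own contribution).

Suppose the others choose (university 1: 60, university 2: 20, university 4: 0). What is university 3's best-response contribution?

Others' total = 80. Contributing 60 brings total to 140 ≥ 140: gain V − κ_3 = 59.
Best response: 60.

60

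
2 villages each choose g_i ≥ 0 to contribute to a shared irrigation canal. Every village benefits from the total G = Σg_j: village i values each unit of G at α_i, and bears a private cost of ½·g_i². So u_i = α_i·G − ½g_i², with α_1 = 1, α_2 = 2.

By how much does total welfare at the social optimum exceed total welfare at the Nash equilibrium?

2.5

Village i's FOC: ∂u_i/∂g_i = α_i − g_i = 0, so g_i* = α_i.
NE contributions = (1, 2); G = 3.
W^NE = (Σα)·G − ½Σα_i² = 3² − ½·5 = 6.5.
Planner sets g_i = Σα_j = 3 for every i, so G^SO = 2·3 = 6.
W^SO = (Σα)·G^SO − ½·2·(Σα)² = (2/2)·3² = 9.
Deadweight loss = W^SO − W^NE = 2.5.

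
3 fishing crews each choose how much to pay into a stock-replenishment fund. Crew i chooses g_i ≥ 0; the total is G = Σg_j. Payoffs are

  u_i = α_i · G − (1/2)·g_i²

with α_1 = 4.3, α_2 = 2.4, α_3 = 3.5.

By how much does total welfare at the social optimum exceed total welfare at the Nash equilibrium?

Crew i's FOC: ∂u_i/∂g_i = α_i − g_i = 0, so g_i* = α_i.
NE contributions = (4.3, 2.4, 3.5); G = 10.2.
W^NE = (Σα)·G − ½Σα_i² = 10.2² − ½·36.5 = 85.79.
Planner sets g_i = Σα_j = 10.2 for every i, so G^SO = 3·10.2 = 30.6.
W^SO = (Σα)·G^SO − ½·3·(Σα)² = (3/2)·10.2² = 156.06.
Deadweight loss = W^SO − W^NE = 70.27.

70.27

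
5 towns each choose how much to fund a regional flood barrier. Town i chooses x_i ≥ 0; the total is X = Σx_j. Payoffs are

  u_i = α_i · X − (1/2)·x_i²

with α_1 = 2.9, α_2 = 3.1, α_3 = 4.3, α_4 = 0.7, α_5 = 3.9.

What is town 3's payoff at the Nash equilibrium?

54.825

Town i's FOC: ∂u_i/∂x_i = α_i − x_i = 0, so x_i* = α_i.
NE contributions = (2.9, 3.1, 4.3, 0.7, 3.9); X = 14.9.
u_3 = α_3·X − ½·(x_3)² = 4.3·14.9 − ½·4.3² = 54.825.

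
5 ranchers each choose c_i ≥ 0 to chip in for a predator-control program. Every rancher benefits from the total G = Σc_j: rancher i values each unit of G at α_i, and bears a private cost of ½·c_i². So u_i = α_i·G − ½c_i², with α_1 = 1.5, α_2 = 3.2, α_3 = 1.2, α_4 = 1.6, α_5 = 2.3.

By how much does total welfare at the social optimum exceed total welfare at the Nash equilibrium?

154.95

Rancher i's FOC: ∂u_i/∂c_i = α_i − c_i = 0, so c_i* = α_i.
NE contributions = (1.5, 3.2, 1.2, 1.6, 2.3); G = 9.8.
W^NE = (Σα)·G − ½Σα_i² = 9.8² − ½·21.78 = 85.15.
Planner sets c_i = Σα_j = 9.8 for every i, so G^SO = 5·9.8 = 49.
W^SO = (Σα)·G^SO − ½·5·(Σα)² = (5/2)·9.8² = 240.1.
Deadweight loss = W^SO − W^NE = 154.95.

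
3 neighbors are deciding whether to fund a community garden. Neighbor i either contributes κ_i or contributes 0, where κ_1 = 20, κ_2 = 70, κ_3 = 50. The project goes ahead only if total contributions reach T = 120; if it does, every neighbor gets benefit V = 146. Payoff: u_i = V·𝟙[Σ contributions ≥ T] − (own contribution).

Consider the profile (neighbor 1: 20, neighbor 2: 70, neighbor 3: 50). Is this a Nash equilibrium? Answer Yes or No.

Total = 140 ≥ 120: provided.
Neighbor 1 (pledges 20, payoff 126): dropping to 0 → total 120, payoff 146. Profitable deviation.

No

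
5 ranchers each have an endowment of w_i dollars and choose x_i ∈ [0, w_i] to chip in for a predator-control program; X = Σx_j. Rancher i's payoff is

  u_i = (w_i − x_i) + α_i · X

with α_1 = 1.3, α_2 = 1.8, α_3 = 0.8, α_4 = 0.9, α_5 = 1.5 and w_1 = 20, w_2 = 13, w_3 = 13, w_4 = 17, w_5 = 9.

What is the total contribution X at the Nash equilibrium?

42

∂u_i/∂x_i = α_i − 1, so rancher i contributes w_i if α_i > 1, else 0.
α_i > 1 for i ∈ {1, 2, 5}; NE contributions (20, 13, 0, 0, 9), X = 42.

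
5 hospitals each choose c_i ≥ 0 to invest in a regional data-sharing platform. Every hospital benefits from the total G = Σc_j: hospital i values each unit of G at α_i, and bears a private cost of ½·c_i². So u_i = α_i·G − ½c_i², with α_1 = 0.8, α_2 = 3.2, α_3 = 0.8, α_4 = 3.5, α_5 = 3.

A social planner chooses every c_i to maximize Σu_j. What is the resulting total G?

56.5

Planner FOC: ∂(Σu_j)/∂c_i = (Σα_j) − c_i = 0, so c_i^SO = Σα_j = 11.3 for every i; G^SO = 56.5.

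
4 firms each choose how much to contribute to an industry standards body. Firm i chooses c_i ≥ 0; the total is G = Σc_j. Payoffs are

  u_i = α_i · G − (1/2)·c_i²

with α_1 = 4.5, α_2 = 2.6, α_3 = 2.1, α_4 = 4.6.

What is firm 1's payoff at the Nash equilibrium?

Firm i's FOC: ∂u_i/∂c_i = α_i − c_i = 0, so c_i* = α_i.
NE contributions = (4.5, 2.6, 2.1, 4.6); G = 13.8.
u_1 = α_1·G − ½·(c_1)² = 4.5·13.8 − ½·4.5² = 51.975.

51.975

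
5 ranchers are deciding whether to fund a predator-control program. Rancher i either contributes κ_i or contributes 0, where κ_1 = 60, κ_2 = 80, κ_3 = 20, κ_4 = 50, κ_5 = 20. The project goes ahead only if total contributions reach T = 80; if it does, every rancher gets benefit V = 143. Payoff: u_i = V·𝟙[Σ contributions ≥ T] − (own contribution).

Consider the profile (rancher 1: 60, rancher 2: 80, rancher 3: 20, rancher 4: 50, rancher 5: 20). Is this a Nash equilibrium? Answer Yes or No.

No

Total = 230 ≥ 80: provided.
Rancher 1 (pledges 60, payoff 83): dropping to 0 → total 170, payoff 143. Profitable deviation.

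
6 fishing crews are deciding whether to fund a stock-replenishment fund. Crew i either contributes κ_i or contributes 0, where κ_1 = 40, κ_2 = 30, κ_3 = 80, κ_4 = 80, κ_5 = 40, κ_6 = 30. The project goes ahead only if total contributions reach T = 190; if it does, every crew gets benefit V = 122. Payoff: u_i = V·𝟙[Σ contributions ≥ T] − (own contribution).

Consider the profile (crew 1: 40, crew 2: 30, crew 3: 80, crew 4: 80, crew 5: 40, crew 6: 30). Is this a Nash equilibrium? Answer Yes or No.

No

Total = 300 ≥ 190: provided.
Crew 1 (pledges 40, payoff 82): dropping to 0 → total 260, payoff 122. Profitable deviation.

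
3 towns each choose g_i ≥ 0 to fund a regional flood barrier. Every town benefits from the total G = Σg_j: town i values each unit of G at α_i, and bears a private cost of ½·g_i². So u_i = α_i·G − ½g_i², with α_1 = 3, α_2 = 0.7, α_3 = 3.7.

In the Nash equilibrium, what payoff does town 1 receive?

17.7

Town i's FOC: ∂u_i/∂g_i = α_i − g_i = 0, so g_i* = α_i.
NE contributions = (3, 0.7, 3.7); G = 7.4.
u_1 = α_1·G − ½·(g_1)² = 3·7.4 − ½·3² = 17.7.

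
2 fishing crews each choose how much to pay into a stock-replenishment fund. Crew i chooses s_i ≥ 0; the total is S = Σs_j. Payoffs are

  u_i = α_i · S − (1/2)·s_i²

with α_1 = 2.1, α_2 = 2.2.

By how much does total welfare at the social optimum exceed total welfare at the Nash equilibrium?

4.625

Crew i's FOC: ∂u_i/∂s_i = α_i − s_i = 0, so s_i* = α_i.
NE contributions = (2.1, 2.2); S = 4.3.
W^NE = (Σα)·S − ½Σα_i² = 4.3² − ½·9.25 = 13.865.
Planner sets s_i = Σα_j = 4.3 for every i, so S^SO = 2·4.3 = 8.6.
W^SO = (Σα)·S^SO − ½·2·(Σα)² = (2/2)·4.3² = 18.49.
Deadweight loss = W^SO − W^NE = 4.625.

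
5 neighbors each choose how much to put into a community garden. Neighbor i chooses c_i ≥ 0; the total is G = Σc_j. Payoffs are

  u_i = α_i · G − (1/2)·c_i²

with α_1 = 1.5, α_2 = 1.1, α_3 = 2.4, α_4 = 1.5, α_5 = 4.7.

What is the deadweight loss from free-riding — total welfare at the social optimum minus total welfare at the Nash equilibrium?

Neighbor i's FOC: ∂u_i/∂c_i = α_i − c_i = 0, so c_i* = α_i.
NE contributions = (1.5, 1.1, 2.4, 1.5, 4.7); G = 11.2.
W^NE = (Σα)·G − ½Σα_i² = 11.2² − ½·33.56 = 108.66.
Planner sets c_i = Σα_j = 11.2 for every i, so G^SO = 5·11.2 = 56.
W^SO = (Σα)·G^SO − ½·5·(Σα)² = (5/2)·11.2² = 313.6.
Deadweight loss = W^SO − W^NE = 204.94.

204.94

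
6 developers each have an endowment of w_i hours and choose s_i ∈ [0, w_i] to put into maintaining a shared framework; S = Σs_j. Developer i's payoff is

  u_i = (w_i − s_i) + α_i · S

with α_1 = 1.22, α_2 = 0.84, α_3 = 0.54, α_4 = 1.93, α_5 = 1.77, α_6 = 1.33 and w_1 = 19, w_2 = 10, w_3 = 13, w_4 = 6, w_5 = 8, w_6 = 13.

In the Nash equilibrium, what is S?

46

∂u_i/∂s_i = α_i − 1, so developer i contributes w_i if α_i > 1, else 0.
α_i > 1 for i ∈ {1, 4, 5, 6}; NE contributions (19, 0, 0, 6, 8, 13), S = 46.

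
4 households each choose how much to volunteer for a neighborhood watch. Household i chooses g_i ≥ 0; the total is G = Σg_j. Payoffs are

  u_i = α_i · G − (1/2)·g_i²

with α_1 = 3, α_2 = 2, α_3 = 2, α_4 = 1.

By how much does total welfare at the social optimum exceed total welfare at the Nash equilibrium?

73

Household i's FOC: ∂u_i/∂g_i = α_i − g_i = 0, so g_i* = α_i.
NE contributions = (3, 2, 2, 1); G = 8.
W^NE = (Σα)·G − ½Σα_i² = 8² − ½·18 = 55.
Planner sets g_i = Σα_j = 8 for every i, so G^SO = 4·8 = 32.
W^SO = (Σα)·G^SO − ½·4·(Σα)² = (4/2)·8² = 128.
Deadweight loss = W^SO − W^NE = 73.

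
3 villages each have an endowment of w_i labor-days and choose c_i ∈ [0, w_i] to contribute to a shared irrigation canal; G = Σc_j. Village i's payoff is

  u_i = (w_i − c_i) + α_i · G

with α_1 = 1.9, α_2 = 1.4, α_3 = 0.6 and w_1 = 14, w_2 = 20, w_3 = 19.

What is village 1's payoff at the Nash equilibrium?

∂u_i/∂c_i = α_i − 1, so village i contributes w_i if α_i > 1, else 0.
α_i > 1 for i ∈ {1, 2}; NE contributions (14, 20, 0), G = 34.
u_1 = (14 − 14) + 1.9·34 = 64.6.

64.6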